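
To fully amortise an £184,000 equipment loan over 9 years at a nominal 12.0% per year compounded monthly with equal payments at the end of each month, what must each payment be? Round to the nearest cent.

£2,793.90

Periodic rate i = 0.12/12 = 0.01; n = 9 × 12 = 108 periods.
PMT = 184000 / ( [1 − (1+0.01)^(−108)] / 0.01 ) = 184000 / 65.857790 = 2,793.8988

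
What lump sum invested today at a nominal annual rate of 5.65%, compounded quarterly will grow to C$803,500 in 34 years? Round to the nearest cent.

i = 0.0565/4 = 0.014125 per quarter; n = 34·4 = 136.
PV = 803,500 / (1 + 0.014125)^136 = 803,500 / 6.736627 = 119,273.3395

C$119,273.34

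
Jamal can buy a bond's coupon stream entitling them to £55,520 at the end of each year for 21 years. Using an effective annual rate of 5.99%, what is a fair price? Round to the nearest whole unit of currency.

£653,691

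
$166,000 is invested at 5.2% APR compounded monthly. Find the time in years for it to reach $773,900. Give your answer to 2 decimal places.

Periodic rate i = 0.052/12 = 0.00433333.
n = ln(773900/166000) / ln(1+0.00433333) = ln(4.66205) / 0.004324 = 356.0280 months
= 356.0280/12 years

29.67 years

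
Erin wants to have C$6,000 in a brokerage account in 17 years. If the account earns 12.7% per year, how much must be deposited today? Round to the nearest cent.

C$786.04

PV = 6,000 / (1 + 0.127)^17 = 6,000 / 7.633199 = 786.0401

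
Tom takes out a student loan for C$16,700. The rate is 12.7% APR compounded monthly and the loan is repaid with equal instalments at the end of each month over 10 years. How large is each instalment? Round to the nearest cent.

With 12 periods per year: i = 0.0105833, n = 120.
Annuity-PV factor = 67.775246; PMT = 16700 / 67.775246 = 246.4026

C$246.40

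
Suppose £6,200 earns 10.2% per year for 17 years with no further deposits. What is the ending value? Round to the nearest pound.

£32,321

FV = 6,200 × (1 + 0.102)^17 = 32,320.5540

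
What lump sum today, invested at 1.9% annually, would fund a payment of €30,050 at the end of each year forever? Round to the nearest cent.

PV = PMT / i = 30050 / 0.019 = 1,581,578.9474

€1,581,578.95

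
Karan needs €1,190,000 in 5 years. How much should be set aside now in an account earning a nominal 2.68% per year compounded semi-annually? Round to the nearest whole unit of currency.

With 2 periods per year: i = 0.0134, n = 10.
Discount factor = (1+0.0134)^(−10) = 0.875369; PV = 1,190,000 × 0.875369 = 1,041,688.7211

€1,041,689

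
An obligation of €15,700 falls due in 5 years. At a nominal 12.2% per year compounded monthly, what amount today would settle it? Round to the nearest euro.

€8,557

Periodic rate i = 0.122/12 = 0.0101667; n = 5 × 12 = 60 periods.
PV = FV·(1+i)^(−n) = 15,700 × 0.545027 = 8,556.9232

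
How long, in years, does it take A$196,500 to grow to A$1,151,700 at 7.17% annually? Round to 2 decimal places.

n = ln(1.1517e+06/196500) / ln(1+0.0717) = ln(5.86107) / 0.069246 = 25.5369 years

25.54 years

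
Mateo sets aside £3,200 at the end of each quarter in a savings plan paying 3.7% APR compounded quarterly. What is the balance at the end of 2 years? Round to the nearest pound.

With 4 periods per year: i = 0.00925, n = 8.
FV = PMT · [(1+i)^n − 1] / i = 3200 · 8.263847 = 26,444.3114

£26,444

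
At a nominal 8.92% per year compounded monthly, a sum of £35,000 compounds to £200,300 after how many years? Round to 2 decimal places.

Periodic rate i = 0.0892/12 = 0.00743333.
n = ln(200300/35000) / ln(1+0.00743333) = ln(5.72286) / 0.007406 = 235.5530 months
= 235.5530/12 years

19.63 years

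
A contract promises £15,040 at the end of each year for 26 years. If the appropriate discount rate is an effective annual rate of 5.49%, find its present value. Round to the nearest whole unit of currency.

PV = PMT · [1 − (1+i)^(−n)] / i = 15040 · 13.676209 = 205,690.1881

£205,690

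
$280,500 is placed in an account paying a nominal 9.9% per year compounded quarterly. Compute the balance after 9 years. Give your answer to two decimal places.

$676,360.50

Periodic rate i = 0.099/4 = 0.02475; n = 9 × 4 = 36 periods.
FV = 280,500 × (1 + 0.02475)^36 = 676,360.5010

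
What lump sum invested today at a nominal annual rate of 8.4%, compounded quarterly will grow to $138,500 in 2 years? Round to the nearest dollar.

$117,285

i = 0.084/4 = 0.021 per quarter; n = 2·4 = 8.
Discount factor = (1+0.021)^(−8) = 0.846826; PV = 138,500 × 0.846826 = 117,285.3685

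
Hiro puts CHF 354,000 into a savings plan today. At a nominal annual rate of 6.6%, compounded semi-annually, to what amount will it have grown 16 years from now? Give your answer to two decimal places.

CHF 1,000,491.84

With 2 periods per year: i = 0.033, n = 32.
FV = PV·(1+i)^n = 354,000 × 2.826248 = 1,000,491.8395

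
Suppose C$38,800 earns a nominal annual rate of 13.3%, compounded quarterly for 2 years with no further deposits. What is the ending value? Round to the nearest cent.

C$50,405.16

i = 0.133/4 = 0.03325 per quarter; n = 2·4 = 8.
38,800 × (1+0.03325)^8 = 38,800 × 1.299102 = 50,405.1646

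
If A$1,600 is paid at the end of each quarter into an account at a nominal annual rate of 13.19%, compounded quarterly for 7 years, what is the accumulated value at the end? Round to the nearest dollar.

i = 0.1319/4 = 0.032975 per quarter; n = 7·4 = 28.
Accumulation factor s(28|0.032975) = 44.893402; FV = 1600 × 44.893402 = 71,829.4426

A$71,829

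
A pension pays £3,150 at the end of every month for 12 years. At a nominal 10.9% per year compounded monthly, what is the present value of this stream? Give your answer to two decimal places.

Periodic rate i = 0.109/12 = 0.00908333; n = 12 × 12 = 144 periods.
PV = 3150 × [1 − (1+0.00908333)^(−144)] / 0.00908333 = 3150 × 80.151041 = 252,475.7804

£252,475.78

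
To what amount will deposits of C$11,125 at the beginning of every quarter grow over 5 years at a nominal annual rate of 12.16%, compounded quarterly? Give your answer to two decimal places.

Periodic rate i = 0.1216/4 = 0.0304; n = 5 × 4 = 20 periods.
FV = 11125 × [(1+0.0304)^20 − 1] / 0.0304 × (1+i) = 11125 × 27.800163 = 309,276.8184
(annuity-due: payments at period start, so ×(1+i).)

C$309,276.82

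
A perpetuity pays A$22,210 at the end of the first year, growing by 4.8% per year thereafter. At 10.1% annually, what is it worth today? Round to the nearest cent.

PV = D₁/(r − g) = 22210/(0.101 − 0.048) = 419,056.6038

A$419,056.60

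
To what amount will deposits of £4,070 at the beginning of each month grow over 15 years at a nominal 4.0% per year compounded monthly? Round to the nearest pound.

i = 0.04/12 = 0.00333333 per month; n = 15·12 = 180.
Accumulation factor s(180|0.00333333) × (1+i) = 246.910790; FV = 4070 × 246.910790 = 1,004,926.9146
(Beginning-of-period payments → annuity-due factor ×(1+i).)

£1,004,927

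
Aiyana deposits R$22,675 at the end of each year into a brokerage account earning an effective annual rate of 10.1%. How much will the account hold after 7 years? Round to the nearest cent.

R$215,783.36

FV = PMT · [(1+i)^n − 1] / i = 22675 · 9.516355 = 215,783.3595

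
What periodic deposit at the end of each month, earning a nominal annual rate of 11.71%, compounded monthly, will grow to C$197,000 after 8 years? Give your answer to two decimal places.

With 12 periods per year: i = 0.00975833, n = 96.
FV-annuity factor = 157.838468; PMT = 197000 / 157.838468 = 1,248.1115

C$1,248.11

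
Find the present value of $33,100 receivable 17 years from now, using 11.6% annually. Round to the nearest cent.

$5,123.15

PV = FV·(1+i)^(−n) = 33,100 × 0.154778 = 5,123.1454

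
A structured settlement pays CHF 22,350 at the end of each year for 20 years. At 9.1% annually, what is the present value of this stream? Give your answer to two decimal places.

PV = PMT · [1 − (1+i)^(−n)] / i = 22350 · 9.063865 = 202,577.3900

CHF 202,577.39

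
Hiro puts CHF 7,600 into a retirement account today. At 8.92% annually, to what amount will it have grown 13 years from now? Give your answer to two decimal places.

CHF 23,078.78

FV = PV·(1+i)^n = 7,600 × 3.036681 = 23,078.7784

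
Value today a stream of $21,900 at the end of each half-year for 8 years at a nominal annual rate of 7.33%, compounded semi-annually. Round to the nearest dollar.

$261,609

Periodic rate i = 0.0733/2 = 0.03665; n = 8 × 2 = 16 periods.
Annuity factor a(16|0.03665) = 11.945616; PV = 21900 × 11.945616 = 261,608.9906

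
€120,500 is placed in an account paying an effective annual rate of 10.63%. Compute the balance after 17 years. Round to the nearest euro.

€671,161

120,500 × (1+0.1063)^17 = 120,500 × 5.569799 = 671,160.7606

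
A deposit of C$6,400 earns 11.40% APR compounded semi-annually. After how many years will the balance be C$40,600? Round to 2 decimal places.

Periodic rate i = 0.114/2 = 0.057.
n = ln(40600/6400) / ln(1+0.057) = ln(6.34375) / 0.055435 = 33.3270 half-years
= 33.3270/2 years

16.66 years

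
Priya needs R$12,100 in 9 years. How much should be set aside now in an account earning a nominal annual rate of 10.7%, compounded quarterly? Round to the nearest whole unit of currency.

R$4,678

Periodic rate i = 0.107/4 = 0.02675; n = 9 × 4 = 36 periods.
PV = FV·(1+i)^(−n) = 12,100 × 0.386608 = 4,677.9519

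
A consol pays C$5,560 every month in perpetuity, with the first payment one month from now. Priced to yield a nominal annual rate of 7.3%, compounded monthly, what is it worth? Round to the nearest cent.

C$913,972.60

Periodic rate i = 0.073/12 = 0.00608333.
PV = C/r = 5560/0.00608333 = 913,972.6027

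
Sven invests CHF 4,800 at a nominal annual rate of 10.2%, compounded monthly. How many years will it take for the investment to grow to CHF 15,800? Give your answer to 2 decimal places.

Periodic rate i = 0.102/12 = 0.0085.
(1+i)^n = 15800/4800 = 3.29167, so n = ln 3.29167 / ln 1.0085 = 140.7589 months
= 140.7589/12 years

11.73 years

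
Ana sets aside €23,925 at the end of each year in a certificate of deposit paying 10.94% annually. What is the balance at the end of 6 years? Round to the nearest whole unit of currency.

Accumulation factor s(6|0.1094) = 7.900882; FV = 23925 × 7.900882 = 189,028.6114

€189,029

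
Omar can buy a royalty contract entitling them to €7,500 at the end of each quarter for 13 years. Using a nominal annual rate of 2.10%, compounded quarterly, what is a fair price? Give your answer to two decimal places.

€340,519.29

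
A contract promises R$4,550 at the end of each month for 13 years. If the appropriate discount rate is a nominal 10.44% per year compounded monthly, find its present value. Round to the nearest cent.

R$387,589.06

i = 0.1044/12 = 0.0087 per month; n = 13·12 = 156.
PV = 4550 × [1 − (1+0.0087)^(−156)] / 0.0087 = 4550 × 85.184408 = 387,589.0574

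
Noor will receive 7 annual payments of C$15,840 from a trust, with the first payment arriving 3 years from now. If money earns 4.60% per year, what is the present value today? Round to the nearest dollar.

PV at t=2 (ordinary 7-year annuity): 15840 × a(7|0.046) = 15840 × 5.871197 = 92,999.7566
PV₀ = 92,999.7566 / (1+0.046)^2 = 92,999.7566 / 1.094116 = 84,999.9055

C$85,000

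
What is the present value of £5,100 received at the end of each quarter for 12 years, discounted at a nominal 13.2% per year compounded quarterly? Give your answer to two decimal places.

With 4 periods per year: i = 0.033, n = 48.
Annuity factor a(48|0.033) = 23.925234; PV = 5100 × 23.925234 = 122,018.6947

£122,018.69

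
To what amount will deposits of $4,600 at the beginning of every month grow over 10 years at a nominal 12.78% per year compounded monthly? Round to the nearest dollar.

Periodic rate i = 0.1278/12 = 0.01065; n = 10 × 12 = 120 periods.
FV = PMT · [(1+i)^n − 1] / i × (1+i) = 4600 · 243.436639 = 1,119,808.5402
Payments are at the start of each period, so multiply by (1+i).

$1,119,809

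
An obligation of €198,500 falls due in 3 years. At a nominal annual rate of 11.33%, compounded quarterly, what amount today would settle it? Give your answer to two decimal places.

€141,969.74

i = 0.1133/4 = 0.028325 per quarter; n = 3·4 = 12.
PV = 198,500 / (1 + 0.028325)^12 = 198,500 / 1.398185 = 141,969.7378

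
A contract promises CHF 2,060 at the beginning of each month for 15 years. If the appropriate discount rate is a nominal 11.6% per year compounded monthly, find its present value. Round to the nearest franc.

i = 0.116/12 = 0.00966667 per month; n = 15·12 = 180.
Annuity factor a(180|0.00966667) × (1+i) = 85.961638; PV = 2060 × 85.961638 = 177,080.9750
(Beginning-of-period payments → annuity-due factor ×(1+i).)

CHF 177,081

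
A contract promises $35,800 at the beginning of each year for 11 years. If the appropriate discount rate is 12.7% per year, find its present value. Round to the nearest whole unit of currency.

PV = PMT · [1 − (1+i)^(−n)] / i × (1+i) = 35800 · 6.491931 = 232,411.1474
Payments are at the start of each period, so multiply by (1+i).

$232,411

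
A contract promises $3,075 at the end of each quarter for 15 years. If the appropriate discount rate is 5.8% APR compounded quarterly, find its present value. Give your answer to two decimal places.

$122,665.57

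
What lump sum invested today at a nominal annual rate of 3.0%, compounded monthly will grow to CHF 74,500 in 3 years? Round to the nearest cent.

Periodic rate i = 0.03/12 = 0.0025; n = 3 × 12 = 36 periods.
PV = FV·(1+i)^(−n) = 74,500 × 0.914034 = 68,095.5209

CHF 68,095.52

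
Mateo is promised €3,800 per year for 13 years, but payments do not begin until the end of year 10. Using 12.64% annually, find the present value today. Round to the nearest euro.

Value one period before first payment (t=9): 3800 × [1 − (1+0.1264)^(−13)] / 0.1264 = 3800 × 6.227755 = 23,665.4688
PV₀ = 23,665.4688 / (1+0.1264)^9 = 23,665.4688 / 2.918998 = 8,107.3950

€8,107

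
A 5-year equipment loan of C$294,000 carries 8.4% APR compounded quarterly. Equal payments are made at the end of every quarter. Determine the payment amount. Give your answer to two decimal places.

With 4 periods per year: i = 0.021, n = 20.
PMT = 294000 / ( [1 − (1+0.021)^(−20)] / 0.021 ) = 294000 / 16.194729 = 18,154.0545

C$18,154.05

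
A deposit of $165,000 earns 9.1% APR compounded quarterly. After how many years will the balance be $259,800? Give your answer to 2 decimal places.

Periodic rate i = 0.091/4 = 0.02275.
n = ln(259800/165000) / ln(1+0.02275) = ln(1.57455) / 0.022495 = 20.1807 quarters
= 20.1807/4 years

5.05 years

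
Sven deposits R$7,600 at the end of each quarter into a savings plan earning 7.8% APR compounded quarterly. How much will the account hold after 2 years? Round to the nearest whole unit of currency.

R$65,115

Periodic rate i = 0.078/4 = 0.0195; n = 2 × 4 = 8 periods.
Accumulation factor s(8|0.0195) = 8.567821; FV = 7600 × 8.567821 = 65,115.4413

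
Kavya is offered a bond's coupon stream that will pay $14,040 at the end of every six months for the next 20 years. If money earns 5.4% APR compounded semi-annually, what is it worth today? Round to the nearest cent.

$340,862.88

Periodic rate i = 0.054/2 = 0.027; n = 20 × 2 = 40 periods.
PV = PMT · [1 − (1+i)^(−n)] / i = 14040 · 24.277983 = 340,862.8751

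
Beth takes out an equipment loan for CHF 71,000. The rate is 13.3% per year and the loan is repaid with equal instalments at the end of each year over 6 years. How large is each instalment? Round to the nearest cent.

CHF 17,909.50

PMT = 71000 / ( [1 − (1+0.133)^(−6)] / 0.133 ) = 71000 / 3.964376 = 17,909.5033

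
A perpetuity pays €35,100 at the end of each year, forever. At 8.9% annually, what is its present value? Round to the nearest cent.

PV = PMT / i = 35100 / 0.089 = 394,382.0225

€394,382.02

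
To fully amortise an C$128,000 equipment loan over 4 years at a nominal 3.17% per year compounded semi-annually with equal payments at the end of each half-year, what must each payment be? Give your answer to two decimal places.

C$17,162.13

With 2 periods per year: i = 0.01585, n = 8.
PMT = 128000 / ( [1 − (1+0.01585)^(−8)] / 0.01585 ) = 128000 / 7.458281 = 17,162.1316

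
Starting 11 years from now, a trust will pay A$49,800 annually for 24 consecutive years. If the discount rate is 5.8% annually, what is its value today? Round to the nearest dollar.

A$362,323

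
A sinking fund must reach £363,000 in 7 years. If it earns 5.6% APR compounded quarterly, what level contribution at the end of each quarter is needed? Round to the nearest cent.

£10,678.27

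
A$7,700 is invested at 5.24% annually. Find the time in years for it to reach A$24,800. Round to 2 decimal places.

22.90 years

n = ln(24800/7700) / ln(1+0.0524) = ln(3.22078) / 0.051073 = 22.9009 years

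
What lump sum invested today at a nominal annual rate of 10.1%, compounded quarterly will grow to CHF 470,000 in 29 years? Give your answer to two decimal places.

i = 0.101/4 = 0.02525 per quarter; n = 29·4 = 116.
Discount factor = (1+0.02525)^(−116) = 0.055430; PV = 470,000 × 0.055430 = 26,052.1527

CHF 26,052.15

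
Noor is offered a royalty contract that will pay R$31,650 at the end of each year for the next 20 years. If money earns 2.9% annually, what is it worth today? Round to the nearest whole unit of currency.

PV = PMT · [1 − (1+i)^(−n)] / i = 31650 · 15.015961 = 475,255.1757

R$475,255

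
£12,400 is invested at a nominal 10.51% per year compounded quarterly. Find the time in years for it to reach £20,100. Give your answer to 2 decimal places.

4.66 years

Periodic rate i = 0.1051/4 = 0.026275.
(1+i)^n = 20100/12400 = 1.62097, so n = ln 1.62097 / ln 1.02628 = 18.6238 quarters
= 18.6238/4 years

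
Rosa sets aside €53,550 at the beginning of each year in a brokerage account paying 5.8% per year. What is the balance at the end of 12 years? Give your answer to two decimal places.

€944,695.26

FV = 53550 × [(1+0.058)^12 − 1] / 0.058 × (1+i) = 53550 × 17.641368 = 944,695.2553
(Beginning-of-period payments → annuity-due factor ×(1+i).)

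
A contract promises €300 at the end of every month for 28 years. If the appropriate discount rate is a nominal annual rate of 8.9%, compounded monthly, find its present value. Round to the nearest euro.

€37,072

Periodic rate i = 0.089/12 = 0.00741667; n = 28 × 12 = 336 periods.
Annuity factor a(336|0.00741667) = 123.571859; PV = 300 × 123.571859 = 37,071.5576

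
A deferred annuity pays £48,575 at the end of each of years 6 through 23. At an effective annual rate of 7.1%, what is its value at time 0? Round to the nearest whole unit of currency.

£344,267

Value one period before first payment (t=5): 48575 × [1 − (1+0.071)^(−18)] / 0.071 = 48575 × 9.986892 = 485,113.2693
Discount back 5 years: 485,113.2693 × (1+0.071)^(−5) = 485,113.2693 × 0.709664 = 344,267.3209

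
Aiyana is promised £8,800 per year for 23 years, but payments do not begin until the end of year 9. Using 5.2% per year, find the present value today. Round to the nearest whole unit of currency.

£77,656

Value one period before first payment (t=8): 8800 × [1 − (1+0.052)^(−23)] / 0.052 = 8800 × 13.237902 = 116,493.5395
PV₀ = 116,493.5395 / (1+0.052)^8 = 116,493.5395 / 1.500120 = 77,656.1620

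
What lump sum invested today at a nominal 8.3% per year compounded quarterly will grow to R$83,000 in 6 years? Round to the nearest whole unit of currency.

R$50,701

Periodic rate i = 0.083/4 = 0.02075; n = 6 × 4 = 24 periods.
PV = FV·(1+i)^(−n) = 83,000 × 0.610850 = 50,700.5611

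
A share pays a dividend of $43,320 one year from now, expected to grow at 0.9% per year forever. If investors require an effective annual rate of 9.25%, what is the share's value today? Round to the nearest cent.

PV = PMT / (i − g) = 43320 / (0.0925 − 0.009) = 43320 / 0.083500 = 518,802.3952

$518,802.40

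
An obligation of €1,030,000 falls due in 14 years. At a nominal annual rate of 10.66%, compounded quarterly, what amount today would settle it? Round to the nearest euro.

i = 0.1066/4 = 0.02665 per quarter; n = 14·4 = 56.
Discount factor = (1+0.02665)^(−56) = 0.229269; PV = 1,030,000 × 0.229269 = 236,146.8633

€236,147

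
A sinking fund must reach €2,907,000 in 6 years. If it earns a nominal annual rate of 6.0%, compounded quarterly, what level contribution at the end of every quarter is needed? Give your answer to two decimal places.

€101,524.36

With 4 periods per year: i = 0.015, n = 24.
PMT = 2.907e+06 / ( [(1+0.015)^24 − 1] / 0.015 ) = 2.907e+06 / 28.633521 = 101,524.3644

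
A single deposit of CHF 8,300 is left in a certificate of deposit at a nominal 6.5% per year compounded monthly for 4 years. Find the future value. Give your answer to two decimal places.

i = 0.065/12 = 0.00541667 per month; n = 4·12 = 48.
FV = PV·(1+i)^n = 8,300 × 1.296020 = 10,756.9696

CHF 10,756.97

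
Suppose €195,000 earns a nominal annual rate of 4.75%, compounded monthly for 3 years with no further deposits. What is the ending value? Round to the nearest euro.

€224,802

i = 0.0475/12 = 0.00395833 per month; n = 3·12 = 36.
195,000 × (1+0.00395833)^36 = 195,000 × 1.152829 = 224,801.6076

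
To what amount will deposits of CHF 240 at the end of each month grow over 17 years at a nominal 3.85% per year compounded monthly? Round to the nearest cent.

i = 0.0385/12 = 0.00320833 per month; n = 17·12 = 204.
FV = 240 × [(1+0.00320833)^204 − 1] / 0.00320833 = 240 × 287.428147 = 68,982.7552

CHF 68,982.76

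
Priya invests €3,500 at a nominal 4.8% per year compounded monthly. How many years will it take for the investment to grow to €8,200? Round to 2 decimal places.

17.77 years

Periodic rate i = 0.048/12 = 0.004.
(1+i)^n = 8200/3500 = 2.34286, so n = ln 2.34286 / ln 1.004 = 213.2682 months
= 213.2682/12 years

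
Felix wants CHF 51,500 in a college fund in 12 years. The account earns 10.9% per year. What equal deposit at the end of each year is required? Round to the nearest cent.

CHF 2,281.15

FV-annuity factor = 22.576297; PMT = 51500 / 22.576297 = 2,281.1536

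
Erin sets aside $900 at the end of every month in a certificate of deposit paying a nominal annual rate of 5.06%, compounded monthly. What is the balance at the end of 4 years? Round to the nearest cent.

$47,771.17

With 12 periods per year: i = 0.00421667, n = 48.
FV = 900 × [(1+0.00421667)^48 − 1] / 0.00421667 = 900 × 53.079074 = 47,771.1667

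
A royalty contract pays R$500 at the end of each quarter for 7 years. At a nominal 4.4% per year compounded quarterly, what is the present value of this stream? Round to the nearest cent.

R$11,993.08

i = 0.044/4 = 0.011 per quarter; n = 7·4 = 28.
PV = PMT · [1 − (1+i)^(−n)] / i = 500 · 23.986159 = 11,993.0796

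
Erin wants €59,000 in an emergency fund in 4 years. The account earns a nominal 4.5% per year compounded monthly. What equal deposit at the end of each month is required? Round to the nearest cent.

€1,124.16

Periodic rate i = 0.045/12 = 0.00375; n = 4 × 12 = 48 periods.
PMT = 59000 / ( [(1+0.00375)^48 − 1] / 0.00375 ) = 59000 / 52.483834 = 1,124.1557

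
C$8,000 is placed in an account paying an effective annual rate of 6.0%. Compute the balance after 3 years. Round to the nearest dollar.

C$9,528

FV = PV·(1+i)^n = 8,000 × 1.191016 = 9,528.1280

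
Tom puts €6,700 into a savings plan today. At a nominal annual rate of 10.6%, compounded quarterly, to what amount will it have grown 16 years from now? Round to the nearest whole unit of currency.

With 4 periods per year: i = 0.0265, n = 64.
FV = 6,700 × (1 + 0.0265)^64 = 35,731.2196

€35,731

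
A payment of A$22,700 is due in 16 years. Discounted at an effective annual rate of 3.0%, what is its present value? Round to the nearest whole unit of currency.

Discount factor = (1+0.03)^(−16) = 0.623167; PV = 22,700 × 0.623167 = 14,145.8895

A$14,146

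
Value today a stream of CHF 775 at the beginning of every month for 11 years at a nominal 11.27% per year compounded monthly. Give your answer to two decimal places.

CHF 59,043.59

Periodic rate i = 0.1127/12 = 0.00939167; n = 11 × 12 = 132 periods.
PV = 775 × [1 − (1+0.00939167)^(−132)] / 0.00939167 × (1+i) = 775 × 76.185276 = 59,043.5892
Payments are at the start of each period, so multiply by (1+i).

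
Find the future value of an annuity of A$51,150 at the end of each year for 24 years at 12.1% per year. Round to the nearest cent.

A$6,132,608.93

FV = 51150 × [(1+0.121)^24 − 1] / 0.121 = 51150 × 119.894603 = 6,132,608.9271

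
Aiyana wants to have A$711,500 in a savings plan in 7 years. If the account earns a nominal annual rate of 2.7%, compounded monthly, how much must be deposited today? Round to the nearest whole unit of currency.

A$589,095

With 12 periods per year: i = 0.00225, n = 84.
PV = 711,500 / (1 + 0.00225)^84 = 711,500 / 1.207785 = 589,095.1550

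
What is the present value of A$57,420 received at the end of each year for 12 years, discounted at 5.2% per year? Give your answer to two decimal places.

A$503,235.62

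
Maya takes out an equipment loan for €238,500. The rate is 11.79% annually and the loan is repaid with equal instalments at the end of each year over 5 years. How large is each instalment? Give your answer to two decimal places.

€65,818.37

Annuity-PV factor = 3.623609; PMT = 238500 / 3.623609 = 65,818.3654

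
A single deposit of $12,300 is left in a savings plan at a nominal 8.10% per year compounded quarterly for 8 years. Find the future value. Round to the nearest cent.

$23,362.34

i = 0.081/4 = 0.02025 per quarter; n = 8·4 = 32.
12,300 × (1+0.02025)^32 = 12,300 × 1.899378 = 23,362.3444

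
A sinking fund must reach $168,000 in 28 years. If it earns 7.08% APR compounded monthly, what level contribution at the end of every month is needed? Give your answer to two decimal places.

$159.41

Periodic rate i = 0.0708/12 = 0.0059; n = 28 × 12 = 336 periods.
FV-annuity factor = 1053.894531; PMT = 168000 / 1053.894531 = 159.4087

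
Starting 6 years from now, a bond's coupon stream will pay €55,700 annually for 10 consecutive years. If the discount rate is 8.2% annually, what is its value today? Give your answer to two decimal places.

€249,768.98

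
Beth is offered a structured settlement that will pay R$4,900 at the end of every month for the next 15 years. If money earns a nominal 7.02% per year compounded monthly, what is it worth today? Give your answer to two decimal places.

R$544,476.63

i = 0.0702/12 = 0.00585 per month; n = 15·12 = 180.
Annuity factor a(180|0.00585) = 111.117681; PV = 4900 × 111.117681 = 544,476.6349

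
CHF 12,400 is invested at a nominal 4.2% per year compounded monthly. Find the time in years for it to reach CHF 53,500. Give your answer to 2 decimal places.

34.87 years

Periodic rate i = 0.042/12 = 0.0035.
n = ln(53500/12400) / ln(1+0.0035) = ln(4.31452) / 0.003494 = 418.4406 months
= 418.4406/12 years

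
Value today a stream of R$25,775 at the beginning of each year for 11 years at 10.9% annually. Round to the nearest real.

R$178,209

PV = PMT · [1 − (1+i)^(−n)] / i × (1+i) = 25775 · 6.914008 = 178,208.5652
(annuity-due: payments at period start, so ×(1+i).)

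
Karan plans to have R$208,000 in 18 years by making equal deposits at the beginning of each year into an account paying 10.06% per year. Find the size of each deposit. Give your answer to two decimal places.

R$4,119.86

FV-annuity factor × (1+i) = 50.487119; PMT = 208000 / 50.487119 = 4,119.8627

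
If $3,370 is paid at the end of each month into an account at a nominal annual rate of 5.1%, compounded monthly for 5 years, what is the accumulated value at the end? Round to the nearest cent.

Periodic rate i = 0.051/12 = 0.00425; n = 5 × 12 = 60 periods.
Accumulation factor s(60|0.00425) = 68.179886; FV = 3370 × 68.179886 = 229,766.2157

$229,766.22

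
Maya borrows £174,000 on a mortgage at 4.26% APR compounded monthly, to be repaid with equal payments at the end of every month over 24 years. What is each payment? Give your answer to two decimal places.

£965.73

i = 0.0426/12 = 0.00355 per month; n = 24·12 = 288.
PMT = 174000 / ( [1 − (1+0.00355)^(−288)] / 0.00355 ) = 174000 / 180.173965 = 965.7333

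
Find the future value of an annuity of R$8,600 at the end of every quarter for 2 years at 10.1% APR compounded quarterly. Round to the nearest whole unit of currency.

R$75,197

With 4 periods per year: i = 0.02525, n = 8.
FV = PMT · [(1+i)^n − 1] / i = 8600 · 8.743853 = 75,197.1396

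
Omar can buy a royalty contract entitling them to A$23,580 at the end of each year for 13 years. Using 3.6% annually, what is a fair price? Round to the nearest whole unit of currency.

A$241,415

PV = 23580 × [1 − (1+0.036)^(−13)] / 0.036 = 23580 × 10.238138 = 241,415.2853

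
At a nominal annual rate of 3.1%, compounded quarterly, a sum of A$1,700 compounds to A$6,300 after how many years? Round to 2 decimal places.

Periodic rate i = 0.031/4 = 0.00775.
n = ln(6300/1700) / ln(1+0.00775) = ln(3.70588) / 0.007720 = 169.6762 quarters
= 169.6762/4 years

42.42 years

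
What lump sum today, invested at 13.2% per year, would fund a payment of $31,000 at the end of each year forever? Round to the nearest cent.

PV = PMT / i = 31000 / 0.132 = 234,848.4848

$234,848.48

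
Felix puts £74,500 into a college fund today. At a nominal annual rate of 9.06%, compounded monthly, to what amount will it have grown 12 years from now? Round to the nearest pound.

£220,063

With 12 periods per year: i = 0.00755, n = 144.
FV = 74,500 × (1 + 0.00755)^144 = 220,063.3560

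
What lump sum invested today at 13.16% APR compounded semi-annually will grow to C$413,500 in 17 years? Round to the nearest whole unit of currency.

Periodic rate i = 0.1316/2 = 0.0658; n = 17 × 2 = 34 periods.
PV = FV·(1+i)^(−n) = 413,500 × 0.114558 = 47,369.7588

C$47,370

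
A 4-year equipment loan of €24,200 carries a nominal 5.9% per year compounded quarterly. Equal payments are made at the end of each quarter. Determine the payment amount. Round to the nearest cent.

€1,709.06

Periodic rate i = 0.059/4 = 0.01475; n = 4 × 4 = 16 periods.
Annuity-PV factor = 14.159790; PMT = 24200 / 14.159790 = 1,709.0648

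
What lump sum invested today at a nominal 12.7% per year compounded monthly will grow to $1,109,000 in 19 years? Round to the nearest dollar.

$100,574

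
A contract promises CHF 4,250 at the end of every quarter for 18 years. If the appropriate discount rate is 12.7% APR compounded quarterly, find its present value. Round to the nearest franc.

CHF 119,756

i = 0.127/4 = 0.03175 per quarter; n = 18·4 = 72.
Annuity factor a(72|0.03175) = 28.177929; PV = 4250 × 28.177929 = 119,756.1993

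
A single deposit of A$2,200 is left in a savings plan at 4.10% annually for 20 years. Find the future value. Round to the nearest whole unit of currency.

A$4,914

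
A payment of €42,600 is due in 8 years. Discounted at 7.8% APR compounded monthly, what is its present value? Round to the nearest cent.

€22,871.09

i = 0.078/12 = 0.0065 per month; n = 8·12 = 96.
PV = FV·(1+i)^(−n) = 42,600 × 0.536880 = 22,871.0863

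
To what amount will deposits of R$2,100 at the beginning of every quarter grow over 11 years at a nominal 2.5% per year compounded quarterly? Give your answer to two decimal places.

R$106,638.25

Periodic rate i = 0.025/4 = 0.00625; n = 11 × 4 = 44 periods.
Accumulation factor s(44|0.00625) × (1+i) = 50.780117; FV = 2100 × 50.780117 = 106,638.2464
(Beginning-of-period payments → annuity-due factor ×(1+i).)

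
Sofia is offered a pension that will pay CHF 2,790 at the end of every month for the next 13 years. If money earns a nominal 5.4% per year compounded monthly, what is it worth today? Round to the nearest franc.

With 12 periods per year: i = 0.0045, n = 156.
Annuity factor a(156|0.0045) = 111.916847; PV = 2790 × 111.916847 = 312,248.0026

CHF 312,248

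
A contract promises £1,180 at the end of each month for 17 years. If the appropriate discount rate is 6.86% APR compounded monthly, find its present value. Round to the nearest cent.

With 12 periods per year: i = 0.00571667, n = 204.
PV = 1180 × [1 − (1+0.00571667)^(−204)] / 0.00571667 = 1180 × 120.247545 = 141,892.1026

£141,892.10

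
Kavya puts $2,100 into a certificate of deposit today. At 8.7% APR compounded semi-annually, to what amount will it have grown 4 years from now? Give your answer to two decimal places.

$2,952.29

i = 0.087/2 = 0.0435 per half-year; n = 4·2 = 8.
FV = PV·(1+i)^n = 2,100 × 1.405852 = 2,952.2894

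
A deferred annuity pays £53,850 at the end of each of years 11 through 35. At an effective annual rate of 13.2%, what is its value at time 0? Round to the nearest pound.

£112,751

Value one period before first payment (t=10): 53850 × [1 − (1+0.132)^(−25)] / 0.132 = 53850 × 7.234356 = 389,570.0758
Discount back 10 years: 389,570.0758 × (1+0.132)^(−10) = 389,570.0758 × 0.289425 = 112,751.2386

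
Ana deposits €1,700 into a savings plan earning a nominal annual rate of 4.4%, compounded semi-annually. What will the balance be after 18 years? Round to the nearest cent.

€3,721.18

With 2 periods per year: i = 0.022, n = 36.
FV = 1,700 × (1 + 0.022)^36 = 3,721.1842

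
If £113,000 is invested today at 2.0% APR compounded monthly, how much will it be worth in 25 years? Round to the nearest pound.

£186,228

Periodic rate i = 0.02/12 = 0.00166667; n = 25 × 12 = 300 periods.
FV = PV·(1+i)^n = 113,000 × 1.648035 = 186,227.9786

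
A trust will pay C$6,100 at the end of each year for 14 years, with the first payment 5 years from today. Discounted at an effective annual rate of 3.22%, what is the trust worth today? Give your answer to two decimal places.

C$59,801.48

PV at t=4 (ordinary 14-year annuity): 6100 × a(14|0.0322) = 6100 × 11.128522 = 67,883.9871
Discount back 4 years: 67,883.9871 × (1+0.0322)^(−4) = 67,883.9871 × 0.880936 = 59,801.4788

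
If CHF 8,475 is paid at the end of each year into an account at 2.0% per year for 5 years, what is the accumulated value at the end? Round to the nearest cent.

Accumulation factor s(5|0.02) = 5.204040; FV = 8475 × 5.204040 = 44,104.2404

CHF 44,104.24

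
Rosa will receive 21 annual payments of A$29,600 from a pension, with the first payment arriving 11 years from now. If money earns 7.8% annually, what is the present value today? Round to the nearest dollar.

A$142,080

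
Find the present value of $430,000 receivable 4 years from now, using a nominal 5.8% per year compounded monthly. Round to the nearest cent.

i = 0.058/12 = 0.00483333 per month; n = 4·12 = 48.
Discount factor = (1+0.00483333)^(−48) = 0.793389; PV = 430,000 × 0.793389 = 341,157.4413

$341,157.44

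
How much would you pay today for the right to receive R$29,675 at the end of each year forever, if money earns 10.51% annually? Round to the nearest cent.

PV = C/r = 29675/0.1051 = 282,350.1427

R$282,350.14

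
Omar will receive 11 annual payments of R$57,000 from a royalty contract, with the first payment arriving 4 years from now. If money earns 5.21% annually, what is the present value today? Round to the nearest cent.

Value one period before first payment (t=3): 57000 × [1 − (1+0.0521)^(−11)] / 0.0521 = 57000 × 8.215559 = 468,286.8679
Discount back 3 years: 468,286.8679 × (1+0.0521)^(−3) = 468,286.8679 × 0.858675 = 402,106.3369

R$402,106.34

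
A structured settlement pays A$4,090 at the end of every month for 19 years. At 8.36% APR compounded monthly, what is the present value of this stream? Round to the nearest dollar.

A$466,506

Periodic rate i = 0.0836/12 = 0.00696667; n = 19 × 12 = 228 periods.
PV = 4090 × [1 − (1+0.00696667)^(−228)] / 0.00696667 = 4090 × 114.060266 = 466,506.4873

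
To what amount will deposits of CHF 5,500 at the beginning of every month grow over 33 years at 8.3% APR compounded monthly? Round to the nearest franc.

i = 0.083/12 = 0.00691667 per month; n = 33·12 = 396.
FV = PMT · [(1+i)^n − 1] / i × (1+i) = 5500 · 2085.600309 = 11,470,801.7005
Payments are at the start of each period, so multiply by (1+i).

CHF 11,470,802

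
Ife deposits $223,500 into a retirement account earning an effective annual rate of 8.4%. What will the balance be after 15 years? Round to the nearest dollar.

$749,405

223,500 × (1+0.084)^15 = 223,500 × 3.353044 = 749,405.3005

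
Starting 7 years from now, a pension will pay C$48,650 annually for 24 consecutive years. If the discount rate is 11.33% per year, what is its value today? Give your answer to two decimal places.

C$208,358.41

PV at t=6 (ordinary 24-year annuity): 48650 × a(24|0.1133) = 48650 × 8.154577 = 396,720.1862
Discount back 6 years: 396,720.1862 × (1+0.1133)^(−6) = 396,720.1862 × 0.525202 = 208,358.4148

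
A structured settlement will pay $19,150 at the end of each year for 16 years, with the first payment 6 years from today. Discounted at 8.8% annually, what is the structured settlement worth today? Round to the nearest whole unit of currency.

Value one period before first payment (t=5): 19150 × [1 − (1+0.088)^(−16)] / 0.088 = 19150 × 8.416128 = 161,168.8569
Discount back 5 years: 161,168.8569 × (1+0.088)^(−5) = 161,168.8569 × 0.655927 = 105,715.0085

$105,715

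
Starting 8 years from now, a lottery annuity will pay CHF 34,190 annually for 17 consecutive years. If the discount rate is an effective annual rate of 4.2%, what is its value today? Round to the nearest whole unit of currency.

Value one period before first payment (t=7): 34190 × [1 − (1+0.042)^(−17)] / 0.042 = 34190 × 11.979122 = 409,566.1887
Discount back 7 years: 409,566.1887 × (1+0.042)^(−7) = 409,566.1887 × 0.749766 = 307,078.9621

CHF 307,079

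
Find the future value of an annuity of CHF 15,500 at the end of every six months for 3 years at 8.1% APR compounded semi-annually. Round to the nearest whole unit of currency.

With 2 periods per year: i = 0.0405, n = 6.
FV = PMT · [(1+i)^n − 1] / i = 15500 · 6.641318 = 102,940.4244

CHF 102,940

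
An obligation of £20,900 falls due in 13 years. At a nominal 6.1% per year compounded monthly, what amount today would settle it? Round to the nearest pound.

£9,476

i = 0.061/12 = 0.00508333 per month; n = 13·12 = 156.
PV = FV·(1+i)^(−n) = 20,900 × 0.453395 = 9,475.9584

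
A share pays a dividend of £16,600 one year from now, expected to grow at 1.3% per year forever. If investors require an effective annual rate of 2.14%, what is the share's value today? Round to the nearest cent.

£1,976,190.48

PV = PMT / (i − g) = 16600 / (0.0214 − 0.013) = 16600 / 0.008400 = 1,976,190.4762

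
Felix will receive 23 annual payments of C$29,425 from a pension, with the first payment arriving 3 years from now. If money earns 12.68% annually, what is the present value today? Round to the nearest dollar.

C$171,036

Value one period before first payment (t=2): 29425 × [1 − (1+0.1268)^(−23)] / 0.1268 = 29425 × 7.380141 = 217,160.6352
PV₀ = 217,160.6352 / (1+0.1268)^2 = 217,160.6352 / 1.269678 = 171,035.9588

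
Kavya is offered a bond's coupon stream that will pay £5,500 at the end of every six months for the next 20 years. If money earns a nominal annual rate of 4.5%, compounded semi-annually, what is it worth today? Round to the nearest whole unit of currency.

£144,064

Periodic rate i = 0.045/2 = 0.0225; n = 20 × 2 = 40 periods.
PV = PMT · [1 − (1+i)^(−n)] / i = 5500 · 26.193522 = 144,064.3721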